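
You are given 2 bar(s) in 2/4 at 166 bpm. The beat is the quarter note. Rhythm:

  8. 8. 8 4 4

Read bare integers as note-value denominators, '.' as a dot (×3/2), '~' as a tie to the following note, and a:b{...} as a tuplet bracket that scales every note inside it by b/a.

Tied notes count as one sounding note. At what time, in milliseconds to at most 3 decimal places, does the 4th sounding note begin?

1. 0.0ms @ 0 + 271.084ms (3/4)
2. 271.084ms @ 3/4 + 271.084ms (3/4)
3. 542.169ms @ 3/2 + 180.723ms (1/2)
4. 722.892ms @ 2 + 361.446ms (1)
5. 1084.337ms @ 3 + 361.446ms (1)

note 4 onset = 2b = 722.892ms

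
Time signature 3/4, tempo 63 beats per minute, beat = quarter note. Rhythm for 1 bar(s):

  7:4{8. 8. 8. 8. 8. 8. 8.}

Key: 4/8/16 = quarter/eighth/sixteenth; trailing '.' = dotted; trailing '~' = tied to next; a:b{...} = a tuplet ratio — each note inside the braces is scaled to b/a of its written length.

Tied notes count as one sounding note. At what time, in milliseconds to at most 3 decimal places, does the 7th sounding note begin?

1. 0.0ms @ 0 + 408.163ms (3/7)
2. 408.163ms @ 3/7 + 408.163ms (3/7)
3. 816.327ms @ 6/7 + 408.163ms (3/7)
4. 1224.49ms @ 9/7 + 408.163ms (3/7)
5. 1632.653ms @ 12/7 + 408.163ms (3/7)
6. 2040.816ms @ 15/7 + 408.163ms (3/7)
7. 2448.98ms @ 18/7 + 408.163ms (3/7)

note 7 onset = 18/7b = 2448.98ms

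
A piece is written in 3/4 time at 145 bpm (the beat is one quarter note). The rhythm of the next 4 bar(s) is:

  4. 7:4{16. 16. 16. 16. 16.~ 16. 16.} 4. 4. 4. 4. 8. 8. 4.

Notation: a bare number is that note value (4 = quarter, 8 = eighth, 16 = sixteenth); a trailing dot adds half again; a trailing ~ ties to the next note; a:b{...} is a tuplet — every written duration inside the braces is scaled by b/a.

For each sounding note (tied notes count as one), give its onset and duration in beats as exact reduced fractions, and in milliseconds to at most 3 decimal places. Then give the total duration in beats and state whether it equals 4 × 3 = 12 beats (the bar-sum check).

1) 0.0ms=0b +620.69ms=3/2b
2) 620.69ms=3/2b +88.67ms=3/14b
3) 709.36ms=12/7b +88.67ms=3/14b
4) 798.03ms=27/14b +88.67ms=3/14b
5) 886.7ms=15/7b +88.67ms=3/14b
6) 975.369ms=33/14b +177.34ms=3/7b
7) 1152.709ms=39/14b +88.67ms=3/14b
8) 1241.379ms=3b +620.69ms=3/2b
9) 1862.069ms=9/2b +620.69ms=3/2b
10) 2482.759ms=6b +620.69ms=3/2b
11) 3103.448ms=15/2b +620.69ms=3/2b
12) 3724.138ms=9b +310.345ms=3/4b
13) 4034.483ms=39/4b +310.345ms=3/4b
14) 4344.828ms=21/2b +620.69ms=3/2b
Σ=12b of 12 (145bpm 3/4) — PASS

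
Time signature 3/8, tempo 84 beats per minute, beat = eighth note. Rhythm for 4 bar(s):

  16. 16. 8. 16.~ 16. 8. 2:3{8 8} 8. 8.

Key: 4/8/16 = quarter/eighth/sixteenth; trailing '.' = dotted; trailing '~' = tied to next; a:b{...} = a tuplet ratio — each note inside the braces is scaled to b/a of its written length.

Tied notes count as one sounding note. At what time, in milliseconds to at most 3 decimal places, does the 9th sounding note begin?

note 9 onset = 21/2b = 7500.0ms

1. 0.0ms @ 0 + 535.714ms (3/4)
2. 535.714ms @ 3/4 + 535.714ms (3/4)
3. 1071.429ms @ 3/2 + 1071.429ms (3/2)
4. 2142.857ms @ 3 + 1071.429ms (3/2)
5. 3214.286ms @ 9/2 + 1071.429ms (3/2)
6. 4285.714ms @ 6 + 1071.429ms (3/2)
7. 5357.143ms @ 15/2 + 1071.429ms (3/2)
8. 6428.571ms @ 9 + 1071.429ms (3/2)
9. 7500.0ms @ 21/2 + 1071.429ms (3/2)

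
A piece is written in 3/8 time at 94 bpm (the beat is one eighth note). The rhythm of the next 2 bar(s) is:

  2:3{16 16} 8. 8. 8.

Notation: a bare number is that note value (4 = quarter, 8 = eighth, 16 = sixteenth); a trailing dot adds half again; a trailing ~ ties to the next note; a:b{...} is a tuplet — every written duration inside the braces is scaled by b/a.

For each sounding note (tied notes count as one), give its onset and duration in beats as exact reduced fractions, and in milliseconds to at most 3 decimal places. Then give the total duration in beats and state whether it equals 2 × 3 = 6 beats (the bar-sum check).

1) 0.0ms=0b +478.723ms=3/4b
2) 478.723ms=3/4b +478.723ms=3/4b
3) 957.447ms=3/2b +957.447ms=3/2b
4) 1914.894ms=3b +957.447ms=3/2b
5) 2872.34ms=9/2b +957.447ms=3/2b
Σ=6b of 6 (94bpm 3/8) — PASS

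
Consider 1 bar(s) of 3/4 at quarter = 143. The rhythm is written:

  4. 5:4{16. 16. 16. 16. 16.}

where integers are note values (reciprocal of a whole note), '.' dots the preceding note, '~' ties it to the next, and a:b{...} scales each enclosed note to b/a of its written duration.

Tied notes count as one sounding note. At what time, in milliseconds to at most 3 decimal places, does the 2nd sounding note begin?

1. 0.0ms @ 0 + 629.371ms (3/2)
2. 629.371ms @ 3/2 + 125.874ms (3/10)
3. 755.245ms @ 9/5 + 125.874ms (3/10)
4. 881.119ms @ 21/10 + 125.874ms (3/10)
5. 1006.993ms @ 12/5 + 125.874ms (3/10)
6. 1132.867ms @ 27/10 + 125.874ms (3/10)

note 2 onset = 3/2b = 629.371ms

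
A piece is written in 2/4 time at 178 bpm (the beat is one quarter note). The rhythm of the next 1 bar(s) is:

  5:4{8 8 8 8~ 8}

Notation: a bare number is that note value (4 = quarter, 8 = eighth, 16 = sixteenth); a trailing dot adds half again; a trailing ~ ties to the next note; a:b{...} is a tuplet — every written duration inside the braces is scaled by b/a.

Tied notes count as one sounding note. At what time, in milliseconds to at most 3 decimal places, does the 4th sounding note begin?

1. 0.0ms @ 0 + 134.831ms (2/5)
2. 134.831ms @ 2/5 + 134.831ms (2/5)
3. 269.663ms @ 4/5 + 134.831ms (2/5)
4. 404.494ms @ 6/5 + 269.663ms (4/5)

note 4 onset = 6/5b = 404.494ms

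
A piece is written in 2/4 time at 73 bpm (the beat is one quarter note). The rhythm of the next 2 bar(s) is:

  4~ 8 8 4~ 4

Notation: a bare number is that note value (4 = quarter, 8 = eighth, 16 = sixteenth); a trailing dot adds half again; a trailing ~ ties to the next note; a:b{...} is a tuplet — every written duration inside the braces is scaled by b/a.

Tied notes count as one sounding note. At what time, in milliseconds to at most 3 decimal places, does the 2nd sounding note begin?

note 2 onset = 3/2b = 1232.877ms

1. 0.0ms @ 0 + 1232.877ms (3/2)
2. 1232.877ms @ 3/2 + 410.959ms (1/2)
3. 1643.836ms @ 2 + 1643.836ms (2)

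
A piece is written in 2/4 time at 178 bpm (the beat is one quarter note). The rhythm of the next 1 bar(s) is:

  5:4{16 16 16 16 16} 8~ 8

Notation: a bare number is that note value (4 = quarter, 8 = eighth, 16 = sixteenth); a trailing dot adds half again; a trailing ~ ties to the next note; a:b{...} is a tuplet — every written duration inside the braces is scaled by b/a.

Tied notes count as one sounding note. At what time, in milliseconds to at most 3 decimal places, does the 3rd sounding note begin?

note 3 onset = 2/5b = 134.831ms

1. 0.0ms @ 0 + 67.416ms (1/5)
2. 67.416ms @ 1/5 + 67.416ms (1/5)
3. 134.831ms @ 2/5 + 67.416ms (1/5)
4. 202.247ms @ 3/5 + 67.416ms (1/5)
5. 269.663ms @ 4/5 + 67.416ms (1/5)
6. 337.079ms @ 1 + 337.079ms (1)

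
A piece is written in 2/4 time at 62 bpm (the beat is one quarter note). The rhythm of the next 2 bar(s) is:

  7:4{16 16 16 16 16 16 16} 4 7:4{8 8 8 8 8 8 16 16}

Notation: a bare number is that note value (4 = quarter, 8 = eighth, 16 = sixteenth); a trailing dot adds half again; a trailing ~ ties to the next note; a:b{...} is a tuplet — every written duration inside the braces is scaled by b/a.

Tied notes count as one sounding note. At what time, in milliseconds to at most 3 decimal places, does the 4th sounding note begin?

note 4 onset = 3/7b = 414.747ms

1. 0.0ms @ 0 + 138.249ms (1/7)
2. 138.249ms @ 1/7 + 138.249ms (1/7)
3. 276.498ms @ 2/7 + 138.249ms (1/7)
4. 414.747ms @ 3/7 + 138.249ms (1/7)
5. 552.995ms @ 4/7 + 138.249ms (1/7)
6. 691.244ms @ 5/7 + 138.249ms (1/7)
7. 829.493ms @ 6/7 + 138.249ms (1/7)
8. 967.742ms @ 1 + 967.742ms (1)
9. 1935.484ms @ 2 + 276.498ms (2/7)
10. 2211.982ms @ 16/7 + 276.498ms (2/7)
11. 2488.479ms @ 18/7 + 276.498ms (2/7)
12. 2764.977ms @ 20/7 + 276.498ms (2/7)
13. 3041.475ms @ 22/7 + 276.498ms (2/7)
14. 3317.972ms @ 24/7 + 276.498ms (2/7)
15. 3594.47ms @ 26/7 + 138.249ms (1/7)
16. 3732.719ms @ 27/7 + 138.249ms (1/7)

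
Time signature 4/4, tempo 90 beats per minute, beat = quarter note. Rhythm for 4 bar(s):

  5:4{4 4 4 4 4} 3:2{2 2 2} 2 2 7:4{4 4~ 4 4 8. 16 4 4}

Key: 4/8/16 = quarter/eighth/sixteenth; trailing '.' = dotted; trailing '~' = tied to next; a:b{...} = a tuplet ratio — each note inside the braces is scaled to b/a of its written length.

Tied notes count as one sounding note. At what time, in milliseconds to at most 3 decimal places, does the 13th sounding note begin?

1. 0.0ms @ 0 + 533.333ms (4/5)
2. 533.333ms @ 4/5 + 533.333ms (4/5)
3. 1066.667ms @ 8/5 + 533.333ms (4/5)
4. 1600.0ms @ 12/5 + 533.333ms (4/5)
5. 2133.333ms @ 16/5 + 533.333ms (4/5)
6. 2666.667ms @ 4 + 888.889ms (4/3)
7. 3555.556ms @ 16/3 + 888.889ms (4/3)
8. 4444.444ms @ 20/3 + 888.889ms (4/3)
9. 5333.333ms @ 8 + 1333.333ms (2)
10. 6666.667ms @ 10 + 1333.333ms (2)
11. 8000.0ms @ 12 + 380.952ms (4/7)
12. 8380.952ms @ 88/7 + 761.905ms (8/7)
13. 9142.857ms @ 96/7 + 380.952ms (4/7)
14. 9523.81ms @ 100/7 + 285.714ms (3/7)
15. 9809.524ms @ 103/7 + 95.238ms (1/7)
16. 9904.762ms @ 104/7 + 380.952ms (4/7)
17. 10285.714ms @ 108/7 + 380.952ms (4/7)

note 13 onset = 96/7b = 9142.857ms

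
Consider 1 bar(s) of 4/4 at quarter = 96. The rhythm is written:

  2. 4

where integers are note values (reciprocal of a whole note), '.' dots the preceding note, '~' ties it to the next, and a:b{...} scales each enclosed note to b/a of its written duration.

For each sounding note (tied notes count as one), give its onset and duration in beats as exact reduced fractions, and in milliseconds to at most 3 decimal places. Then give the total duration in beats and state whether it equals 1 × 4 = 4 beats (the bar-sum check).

1) 0.0ms=0b +1875.0ms=3b
2) 1875.0ms=3b +625.0ms=1b
Σ=4b of 4 (96bpm 4/4) — PASS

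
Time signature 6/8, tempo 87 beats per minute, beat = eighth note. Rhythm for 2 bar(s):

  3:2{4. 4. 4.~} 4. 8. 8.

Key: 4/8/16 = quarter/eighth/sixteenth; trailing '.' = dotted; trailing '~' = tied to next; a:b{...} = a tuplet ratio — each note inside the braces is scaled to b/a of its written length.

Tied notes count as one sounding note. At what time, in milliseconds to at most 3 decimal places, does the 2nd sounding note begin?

note 2 onset = 2b = 1379.31ms

1. 0.0ms @ 0 + 1379.31ms (2)
2. 1379.31ms @ 2 + 1379.31ms (2)
3. 2758.621ms @ 4 + 3448.276ms (5)
4. 6206.897ms @ 9 + 1034.483ms (3/2)
5. 7241.379ms @ 21/2 + 1034.483ms (3/2)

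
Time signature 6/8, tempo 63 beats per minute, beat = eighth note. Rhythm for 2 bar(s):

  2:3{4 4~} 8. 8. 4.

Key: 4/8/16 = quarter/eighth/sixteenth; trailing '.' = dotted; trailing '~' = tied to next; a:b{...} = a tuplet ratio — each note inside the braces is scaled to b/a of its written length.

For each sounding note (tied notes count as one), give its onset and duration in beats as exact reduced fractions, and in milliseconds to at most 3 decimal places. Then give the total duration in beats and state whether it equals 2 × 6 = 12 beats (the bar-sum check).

1) 0.0ms=0b +2857.143ms=3b
2) 2857.143ms=3b +4285.714ms=9/2b
3) 7142.857ms=15/2b +1428.571ms=3/2b
4) 8571.429ms=9b +2857.143ms=3b
Σ=12b of 12 (63bpm 6/8) — PASS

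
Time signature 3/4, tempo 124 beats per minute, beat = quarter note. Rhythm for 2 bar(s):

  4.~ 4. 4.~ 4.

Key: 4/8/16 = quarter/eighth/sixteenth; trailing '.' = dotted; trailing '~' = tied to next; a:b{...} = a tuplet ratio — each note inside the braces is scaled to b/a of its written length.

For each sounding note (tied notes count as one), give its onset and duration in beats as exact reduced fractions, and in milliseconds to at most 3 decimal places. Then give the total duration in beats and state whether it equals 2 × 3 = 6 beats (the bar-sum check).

1) 0.0ms=0b +1451.613ms=3b
2) 1451.613ms=3b +1451.613ms=3b
Σ=6b of 6 (124bpm 3/4) — PASS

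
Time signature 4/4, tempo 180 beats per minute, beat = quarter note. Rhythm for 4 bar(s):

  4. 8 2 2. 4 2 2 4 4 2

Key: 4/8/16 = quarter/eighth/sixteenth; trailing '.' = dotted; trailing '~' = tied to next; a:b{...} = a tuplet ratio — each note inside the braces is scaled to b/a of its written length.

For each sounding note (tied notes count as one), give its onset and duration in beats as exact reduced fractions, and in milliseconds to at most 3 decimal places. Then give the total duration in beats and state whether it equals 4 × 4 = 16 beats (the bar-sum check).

1) 0.0ms=0b +500.0ms=3/2b
2) 500.0ms=3/2b +166.667ms=1/2b
3) 666.667ms=2b +666.667ms=2b
4) 1333.333ms=4b +1000.0ms=3b
5) 2333.333ms=7b +333.333ms=1b
6) 2666.667ms=8b +666.667ms=2b
7) 3333.333ms=10b +666.667ms=2b
8) 4000.0ms=12b +333.333ms=1b
9) 4333.333ms=13b +333.333ms=1b
10) 4666.667ms=14b +666.667ms=2b
Σ=16b of 16 (180bpm 4/4) — PASS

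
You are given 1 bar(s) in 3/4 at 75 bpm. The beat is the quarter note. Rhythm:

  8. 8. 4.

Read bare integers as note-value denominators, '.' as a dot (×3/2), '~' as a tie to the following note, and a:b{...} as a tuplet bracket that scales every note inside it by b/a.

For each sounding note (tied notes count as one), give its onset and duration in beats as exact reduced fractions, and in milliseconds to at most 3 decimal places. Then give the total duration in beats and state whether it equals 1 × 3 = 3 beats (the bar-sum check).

1) 0.0ms=0b +600.0ms=3/4b
2) 600.0ms=3/4b +600.0ms=3/4b
3) 1200.0ms=3/2b +1200.0ms=3/2b
Σ=3b of 3 (75bpm 3/4) — PASS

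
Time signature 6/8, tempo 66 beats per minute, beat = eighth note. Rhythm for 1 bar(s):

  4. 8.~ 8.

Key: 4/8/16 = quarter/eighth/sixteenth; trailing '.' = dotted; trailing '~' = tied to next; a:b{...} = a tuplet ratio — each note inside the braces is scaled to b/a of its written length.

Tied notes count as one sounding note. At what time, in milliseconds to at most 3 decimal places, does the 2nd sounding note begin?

1. 0.0ms @ 0 + 2727.273ms (3)
2. 2727.273ms @ 3 + 2727.273ms (3)

note 2 onset = 3b = 2727.273ms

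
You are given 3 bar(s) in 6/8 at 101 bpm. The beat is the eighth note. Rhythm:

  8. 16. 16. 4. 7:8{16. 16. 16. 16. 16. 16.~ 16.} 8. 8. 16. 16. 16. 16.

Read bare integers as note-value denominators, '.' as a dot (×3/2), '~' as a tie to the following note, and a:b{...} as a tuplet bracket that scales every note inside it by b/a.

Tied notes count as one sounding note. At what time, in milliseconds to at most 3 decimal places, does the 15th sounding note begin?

1. 0.0ms @ 0 + 891.089ms (3/2)
2. 891.089ms @ 3/2 + 445.545ms (3/4)
3. 1336.634ms @ 9/4 + 445.545ms (3/4)
4. 1782.178ms @ 3 + 1782.178ms (3)
5. 3564.356ms @ 6 + 509.194ms (6/7)
6. 4073.55ms @ 48/7 + 509.194ms (6/7)
7. 4582.744ms @ 54/7 + 509.194ms (6/7)
8. 5091.938ms @ 60/7 + 509.194ms (6/7)
9. 5601.132ms @ 66/7 + 509.194ms (6/7)
10. 6110.325ms @ 72/7 + 1018.388ms (12/7)
11. 7128.713ms @ 12 + 891.089ms (3/2)
12. 8019.802ms @ 27/2 + 891.089ms (3/2)
13. 8910.891ms @ 15 + 445.545ms (3/4)
14. 9356.436ms @ 63/4 + 445.545ms (3/4)
15. 9801.98ms @ 33/2 + 445.545ms (3/4)
16. 10247.525ms @ 69/4 + 445.545ms (3/4)

note 15 onset = 33/2b = 9801.98ms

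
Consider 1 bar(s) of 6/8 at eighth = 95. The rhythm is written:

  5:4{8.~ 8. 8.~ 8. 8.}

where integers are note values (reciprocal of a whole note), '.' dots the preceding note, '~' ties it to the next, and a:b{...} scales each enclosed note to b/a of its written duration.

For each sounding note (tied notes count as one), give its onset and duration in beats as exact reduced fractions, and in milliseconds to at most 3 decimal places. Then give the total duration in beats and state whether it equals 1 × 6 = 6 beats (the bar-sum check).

1) 0.0ms=0b +1515.789ms=12/5b
2) 1515.789ms=12/5b +1515.789ms=12/5b
3) 3031.579ms=24/5b +757.895ms=6/5b
Σ=6b of 6 (95bpm 6/8) — PASS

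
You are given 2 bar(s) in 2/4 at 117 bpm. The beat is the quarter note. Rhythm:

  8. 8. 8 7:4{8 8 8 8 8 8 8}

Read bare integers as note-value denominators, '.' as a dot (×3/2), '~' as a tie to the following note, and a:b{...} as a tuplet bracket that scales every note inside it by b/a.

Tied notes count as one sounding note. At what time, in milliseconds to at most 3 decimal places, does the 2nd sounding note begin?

note 2 onset = 3/4b = 384.615ms

1. 0.0ms @ 0 + 384.615ms (3/4)
2. 384.615ms @ 3/4 + 384.615ms (3/4)
3. 769.231ms @ 3/2 + 256.41ms (1/2)
4. 1025.641ms @ 2 + 146.52ms (2/7)
5. 1172.161ms @ 16/7 + 146.52ms (2/7)
6. 1318.681ms @ 18/7 + 146.52ms (2/7)
7. 1465.201ms @ 20/7 + 146.52ms (2/7)
8. 1611.722ms @ 22/7 + 146.52ms (2/7)
9. 1758.242ms @ 24/7 + 146.52ms (2/7)
10. 1904.762ms @ 26/7 + 146.52ms (2/7)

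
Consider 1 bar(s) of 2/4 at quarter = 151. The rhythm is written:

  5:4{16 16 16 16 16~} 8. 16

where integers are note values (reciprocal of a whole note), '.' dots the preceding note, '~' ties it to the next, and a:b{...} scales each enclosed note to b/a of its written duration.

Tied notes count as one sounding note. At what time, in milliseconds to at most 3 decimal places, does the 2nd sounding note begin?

note 2 onset = 1/5b = 79.47ms

1. 0.0ms @ 0 + 79.47ms (1/5)
2. 79.47ms @ 1/5 + 79.47ms (1/5)
3. 158.94ms @ 2/5 + 79.47ms (1/5)
4. 238.411ms @ 3/5 + 79.47ms (1/5)
5. 317.881ms @ 4/5 + 377.483ms (19/20)
6. 695.364ms @ 7/4 + 99.338ms (1/4)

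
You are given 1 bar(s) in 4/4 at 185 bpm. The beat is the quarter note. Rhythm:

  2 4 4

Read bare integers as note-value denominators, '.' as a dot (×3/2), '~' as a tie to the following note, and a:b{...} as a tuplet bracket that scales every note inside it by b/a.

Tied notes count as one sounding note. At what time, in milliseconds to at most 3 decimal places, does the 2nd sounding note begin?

note 2 onset = 2b = 648.649ms

1. 0.0ms @ 0 + 648.649ms (2)
2. 648.649ms @ 2 + 324.324ms (1)
3. 972.973ms @ 3 + 324.324ms (1)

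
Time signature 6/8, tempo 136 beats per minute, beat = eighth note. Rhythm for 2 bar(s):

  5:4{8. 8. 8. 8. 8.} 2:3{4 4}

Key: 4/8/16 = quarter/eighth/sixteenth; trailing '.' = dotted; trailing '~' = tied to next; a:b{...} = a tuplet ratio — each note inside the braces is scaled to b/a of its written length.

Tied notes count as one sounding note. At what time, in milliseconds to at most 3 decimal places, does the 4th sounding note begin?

note 4 onset = 18/5b = 1588.235ms

1. 0.0ms @ 0 + 529.412ms (6/5)
2. 529.412ms @ 6/5 + 529.412ms (6/5)
3. 1058.824ms @ 12/5 + 529.412ms (6/5)
4. 1588.235ms @ 18/5 + 529.412ms (6/5)
5. 2117.647ms @ 24/5 + 529.412ms (6/5)
6. 2647.059ms @ 6 + 1323.529ms (3)
7. 3970.588ms @ 9 + 1323.529ms (3)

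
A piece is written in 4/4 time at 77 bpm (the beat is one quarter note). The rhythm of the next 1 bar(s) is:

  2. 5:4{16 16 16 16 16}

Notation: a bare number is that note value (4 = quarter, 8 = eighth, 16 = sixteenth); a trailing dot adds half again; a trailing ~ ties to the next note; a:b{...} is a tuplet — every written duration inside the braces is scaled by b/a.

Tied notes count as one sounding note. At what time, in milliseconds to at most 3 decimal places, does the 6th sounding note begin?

1. 0.0ms @ 0 + 2337.662ms (3)
2. 2337.662ms @ 3 + 155.844ms (1/5)
3. 2493.506ms @ 16/5 + 155.844ms (1/5)
4. 2649.351ms @ 17/5 + 155.844ms (1/5)
5. 2805.195ms @ 18/5 + 155.844ms (1/5)
6. 2961.039ms @ 19/5 + 155.844ms (1/5)

note 6 onset = 19/5b = 2961.039ms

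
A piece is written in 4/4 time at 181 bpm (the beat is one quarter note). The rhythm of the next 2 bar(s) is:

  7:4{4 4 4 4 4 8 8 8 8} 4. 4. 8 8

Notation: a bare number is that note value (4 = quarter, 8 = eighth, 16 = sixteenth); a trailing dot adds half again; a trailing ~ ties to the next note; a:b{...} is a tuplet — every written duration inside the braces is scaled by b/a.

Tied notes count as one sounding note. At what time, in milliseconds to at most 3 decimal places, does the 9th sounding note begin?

1. 0.0ms @ 0 + 189.424ms (4/7)
2. 189.424ms @ 4/7 + 189.424ms (4/7)
3. 378.848ms @ 8/7 + 189.424ms (4/7)
4. 568.272ms @ 12/7 + 189.424ms (4/7)
5. 757.695ms @ 16/7 + 189.424ms (4/7)
6. 947.119ms @ 20/7 + 94.712ms (2/7)
7. 1041.831ms @ 22/7 + 94.712ms (2/7)
8. 1136.543ms @ 24/7 + 94.712ms (2/7)
9. 1231.255ms @ 26/7 + 94.712ms (2/7)
10. 1325.967ms @ 4 + 497.238ms (3/2)
11. 1823.204ms @ 11/2 + 497.238ms (3/2)
12. 2320.442ms @ 7 + 165.746ms (1/2)
13. 2486.188ms @ 15/2 + 165.746ms (1/2)

note 9 onset = 26/7b = 1231.255ms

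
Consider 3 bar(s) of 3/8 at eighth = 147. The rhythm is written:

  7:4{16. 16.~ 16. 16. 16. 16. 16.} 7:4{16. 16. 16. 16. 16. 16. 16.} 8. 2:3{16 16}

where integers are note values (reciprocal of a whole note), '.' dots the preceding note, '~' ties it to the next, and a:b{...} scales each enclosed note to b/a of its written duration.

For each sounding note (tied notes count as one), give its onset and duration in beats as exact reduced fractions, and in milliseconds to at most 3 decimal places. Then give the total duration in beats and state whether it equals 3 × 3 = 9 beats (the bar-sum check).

1) 0.0ms=0b +174.927ms=3/7b
2) 174.927ms=3/7b +349.854ms=6/7b
3) 524.781ms=9/7b +174.927ms=3/7b
4) 699.708ms=12/7b +174.927ms=3/7b
5) 874.636ms=15/7b +174.927ms=3/7b
6) 1049.563ms=18/7b +174.927ms=3/7b
7) 1224.49ms=3b +174.927ms=3/7b
8) 1399.417ms=24/7b +174.927ms=3/7b
9) 1574.344ms=27/7b +174.927ms=3/7b
10) 1749.271ms=30/7b +174.927ms=3/7b
11) 1924.198ms=33/7b +174.927ms=3/7b
12) 2099.125ms=36/7b +174.927ms=3/7b
13) 2274.052ms=39/7b +174.927ms=3/7b
14) 2448.98ms=6b +612.245ms=3/2b
15) 3061.224ms=15/2b +306.122ms=3/4b
16) 3367.347ms=33/4b +306.122ms=3/4b
Σ=9b of 9 (147bpm 3/8) — PASS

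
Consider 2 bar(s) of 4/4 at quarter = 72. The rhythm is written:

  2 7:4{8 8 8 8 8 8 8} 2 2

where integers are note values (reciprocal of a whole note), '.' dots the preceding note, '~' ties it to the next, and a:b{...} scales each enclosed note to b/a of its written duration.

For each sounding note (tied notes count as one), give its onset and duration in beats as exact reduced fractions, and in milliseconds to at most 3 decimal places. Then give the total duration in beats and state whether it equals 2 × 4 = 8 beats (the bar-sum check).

1) 0.0ms=0b +1666.667ms=2b
2) 1666.667ms=2b +238.095ms=2/7b
3) 1904.762ms=16/7b +238.095ms=2/7b
4) 2142.857ms=18/7b +238.095ms=2/7b
5) 2380.952ms=20/7b +238.095ms=2/7b
6) 2619.048ms=22/7b +238.095ms=2/7b
7) 2857.143ms=24/7b +238.095ms=2/7b
8) 3095.238ms=26/7b +238.095ms=2/7b
9) 3333.333ms=4b +1666.667ms=2b
10) 5000.0ms=6b +1666.667ms=2b
Σ=8b of 8 (72bpm 4/4) — PASS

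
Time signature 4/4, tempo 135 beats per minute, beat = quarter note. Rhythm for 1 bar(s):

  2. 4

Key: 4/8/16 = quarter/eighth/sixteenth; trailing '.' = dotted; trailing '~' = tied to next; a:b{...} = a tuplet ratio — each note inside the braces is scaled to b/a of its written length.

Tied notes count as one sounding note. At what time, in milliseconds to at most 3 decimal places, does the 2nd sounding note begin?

1. 0.0ms @ 0 + 1333.333ms (3)
2. 1333.333ms @ 3 + 444.444ms (1)

note 2 onset = 3b = 1333.333ms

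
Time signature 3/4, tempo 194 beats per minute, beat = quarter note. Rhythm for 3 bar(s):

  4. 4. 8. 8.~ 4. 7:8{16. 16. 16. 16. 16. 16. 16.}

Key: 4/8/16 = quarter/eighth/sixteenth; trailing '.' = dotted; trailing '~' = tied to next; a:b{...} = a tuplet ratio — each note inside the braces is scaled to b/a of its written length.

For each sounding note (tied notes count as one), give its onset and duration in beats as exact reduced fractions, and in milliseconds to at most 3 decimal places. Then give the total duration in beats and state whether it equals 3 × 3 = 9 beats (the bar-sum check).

1) 0.0ms=0b +463.918ms=3/2b
2) 463.918ms=3/2b +463.918ms=3/2b
3) 927.835ms=3b +231.959ms=3/4b
4) 1159.794ms=15/4b +695.876ms=9/4b
5) 1855.67ms=6b +132.548ms=3/7b
6) 1988.218ms=45/7b +132.548ms=3/7b
7) 2120.766ms=48/7b +132.548ms=3/7b
8) 2253.314ms=51/7b +132.548ms=3/7b
9) 2385.862ms=54/7b +132.548ms=3/7b
10) 2518.409ms=57/7b +132.548ms=3/7b
11) 2650.957ms=60/7b +132.548ms=3/7b
Σ=9b of 9 (194bpm 3/4) — PASS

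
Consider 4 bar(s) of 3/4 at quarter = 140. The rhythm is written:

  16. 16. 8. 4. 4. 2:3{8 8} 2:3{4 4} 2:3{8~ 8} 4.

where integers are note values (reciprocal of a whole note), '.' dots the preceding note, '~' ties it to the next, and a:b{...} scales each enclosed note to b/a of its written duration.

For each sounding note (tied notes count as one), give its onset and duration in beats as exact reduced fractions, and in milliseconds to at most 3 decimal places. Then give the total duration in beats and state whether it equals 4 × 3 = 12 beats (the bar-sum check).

1) 0.0ms=0b +160.714ms=3/8b
2) 160.714ms=3/8b +160.714ms=3/8b
3) 321.429ms=3/4b +321.429ms=3/4b
4) 642.857ms=3/2b +642.857ms=3/2b
5) 1285.714ms=3b +642.857ms=3/2b
6) 1928.571ms=9/2b +321.429ms=3/4b
7) 2250.0ms=21/4b +321.429ms=3/4b
8) 2571.429ms=6b +642.857ms=3/2b
9) 3214.286ms=15/2b +642.857ms=3/2b
10) 3857.143ms=9b +642.857ms=3/2b
11) 4500.0ms=21/2b +642.857ms=3/2b
Σ=12b of 12 (140bpm 3/4) — PASS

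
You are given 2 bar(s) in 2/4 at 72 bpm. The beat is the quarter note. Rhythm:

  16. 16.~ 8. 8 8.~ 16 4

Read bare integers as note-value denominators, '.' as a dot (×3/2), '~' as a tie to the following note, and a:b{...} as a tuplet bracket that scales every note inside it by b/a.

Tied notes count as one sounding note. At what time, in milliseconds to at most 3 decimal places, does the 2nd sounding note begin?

note 2 onset = 3/8b = 312.5ms

1. 0.0ms @ 0 + 312.5ms (3/8)
2. 312.5ms @ 3/8 + 937.5ms (9/8)
3. 1250.0ms @ 3/2 + 416.667ms (1/2)
4. 1666.667ms @ 2 + 833.333ms (1)
5. 2500.0ms @ 3 + 833.333ms (1)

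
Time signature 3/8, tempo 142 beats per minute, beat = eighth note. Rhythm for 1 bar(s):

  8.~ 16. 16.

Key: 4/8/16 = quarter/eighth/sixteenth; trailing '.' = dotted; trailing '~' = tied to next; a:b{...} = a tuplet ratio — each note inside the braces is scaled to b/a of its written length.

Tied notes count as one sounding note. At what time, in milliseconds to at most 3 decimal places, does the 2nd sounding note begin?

1. 0.0ms @ 0 + 950.704ms (9/4)
2. 950.704ms @ 9/4 + 316.901ms (3/4)

note 2 onset = 9/4b = 950.704ms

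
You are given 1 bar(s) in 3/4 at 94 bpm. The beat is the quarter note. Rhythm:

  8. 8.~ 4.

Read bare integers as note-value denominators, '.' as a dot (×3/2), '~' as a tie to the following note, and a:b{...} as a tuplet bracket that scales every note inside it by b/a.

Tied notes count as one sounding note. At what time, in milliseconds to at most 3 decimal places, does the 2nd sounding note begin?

1. 0.0ms @ 0 + 478.723ms (3/4)
2. 478.723ms @ 3/4 + 1436.17ms (9/4)

note 2 onset = 3/4b = 478.723ms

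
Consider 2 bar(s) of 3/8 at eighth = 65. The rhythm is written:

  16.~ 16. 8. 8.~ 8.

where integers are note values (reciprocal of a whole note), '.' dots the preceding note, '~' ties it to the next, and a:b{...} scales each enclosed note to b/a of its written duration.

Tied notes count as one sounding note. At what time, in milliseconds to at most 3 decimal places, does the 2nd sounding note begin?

note 2 onset = 3/2b = 1384.615ms

1. 0.0ms @ 0 + 1384.615ms (3/2)
2. 1384.615ms @ 3/2 + 1384.615ms (3/2)
3. 2769.231ms @ 3 + 2769.231ms (3)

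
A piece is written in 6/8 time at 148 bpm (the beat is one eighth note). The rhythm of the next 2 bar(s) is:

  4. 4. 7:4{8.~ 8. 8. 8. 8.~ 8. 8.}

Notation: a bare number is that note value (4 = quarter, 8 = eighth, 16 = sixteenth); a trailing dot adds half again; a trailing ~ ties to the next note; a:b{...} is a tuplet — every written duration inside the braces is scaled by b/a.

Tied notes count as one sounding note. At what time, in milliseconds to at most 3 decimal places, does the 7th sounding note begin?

1. 0.0ms @ 0 + 1216.216ms (3)
2. 1216.216ms @ 3 + 1216.216ms (3)
3. 2432.432ms @ 6 + 694.981ms (12/7)
4. 3127.413ms @ 54/7 + 347.49ms (6/7)
5. 3474.903ms @ 60/7 + 347.49ms (6/7)
6. 3822.394ms @ 66/7 + 694.981ms (12/7)
7. 4517.375ms @ 78/7 + 347.49ms (6/7)

note 7 onset = 78/7b = 4517.375ms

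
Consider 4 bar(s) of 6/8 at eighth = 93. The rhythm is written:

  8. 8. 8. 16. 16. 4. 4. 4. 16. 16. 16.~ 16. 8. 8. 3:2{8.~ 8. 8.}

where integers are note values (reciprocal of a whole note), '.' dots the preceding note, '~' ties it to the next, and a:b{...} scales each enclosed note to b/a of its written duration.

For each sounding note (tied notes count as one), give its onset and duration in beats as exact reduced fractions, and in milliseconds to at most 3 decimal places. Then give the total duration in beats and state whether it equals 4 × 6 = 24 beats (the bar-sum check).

1) 0.0ms=0b +967.742ms=3/2b
2) 967.742ms=3/2b +967.742ms=3/2b
3) 1935.484ms=3b +967.742ms=3/2b
4) 2903.226ms=9/2b +483.871ms=3/4b
5) 3387.097ms=21/4b +483.871ms=3/4b
6) 3870.968ms=6b +1935.484ms=3b
7) 5806.452ms=9b +1935.484ms=3b
8) 7741.935ms=12b +1935.484ms=3b
9) 9677.419ms=15b +483.871ms=3/4b
10) 10161.29ms=63/4b +483.871ms=3/4b
11) 10645.161ms=33/2b +967.742ms=3/2b
12) 11612.903ms=18b +967.742ms=3/2b
13) 12580.645ms=39/2b +967.742ms=3/2b
14) 13548.387ms=21b +1290.323ms=2b
15) 14838.71ms=23b +645.161ms=1b
Σ=24b of 24 (93bpm 6/8) — PASS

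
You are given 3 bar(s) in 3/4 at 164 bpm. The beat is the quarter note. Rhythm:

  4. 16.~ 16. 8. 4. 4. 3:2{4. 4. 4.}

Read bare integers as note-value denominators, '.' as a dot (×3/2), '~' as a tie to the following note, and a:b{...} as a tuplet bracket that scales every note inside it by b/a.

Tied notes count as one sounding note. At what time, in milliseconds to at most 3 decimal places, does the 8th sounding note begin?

note 8 onset = 8b = 2926.829ms

1. 0.0ms @ 0 + 548.78ms (3/2)
2. 548.78ms @ 3/2 + 274.39ms (3/4)
3. 823.171ms @ 9/4 + 274.39ms (3/4)
4. 1097.561ms @ 3 + 548.78ms (3/2)
5. 1646.341ms @ 9/2 + 548.78ms (3/2)
6. 2195.122ms @ 6 + 365.854ms (1)
7. 2560.976ms @ 7 + 365.854ms (1)
8. 2926.829ms @ 8 + 365.854ms (1)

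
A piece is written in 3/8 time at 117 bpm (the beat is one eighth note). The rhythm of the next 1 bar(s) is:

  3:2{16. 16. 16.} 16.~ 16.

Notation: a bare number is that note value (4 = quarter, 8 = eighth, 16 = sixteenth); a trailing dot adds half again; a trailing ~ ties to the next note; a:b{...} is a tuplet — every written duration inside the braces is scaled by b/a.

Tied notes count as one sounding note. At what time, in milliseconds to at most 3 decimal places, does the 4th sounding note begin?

1. 0.0ms @ 0 + 256.41ms (1/2)
2. 256.41ms @ 1/2 + 256.41ms (1/2)
3. 512.821ms @ 1 + 256.41ms (1/2)
4. 769.231ms @ 3/2 + 769.231ms (3/2)

note 4 onset = 3/2b = 769.231ms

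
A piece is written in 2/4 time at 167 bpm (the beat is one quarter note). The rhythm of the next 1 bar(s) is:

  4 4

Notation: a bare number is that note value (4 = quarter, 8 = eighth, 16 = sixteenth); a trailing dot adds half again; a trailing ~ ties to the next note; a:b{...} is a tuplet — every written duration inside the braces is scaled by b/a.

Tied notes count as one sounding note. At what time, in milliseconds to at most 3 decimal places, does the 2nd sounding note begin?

note 2 onset = 1b = 359.281ms

1. 0.0ms @ 0 + 359.281ms (1)
2. 359.281ms @ 1 + 359.281ms (1)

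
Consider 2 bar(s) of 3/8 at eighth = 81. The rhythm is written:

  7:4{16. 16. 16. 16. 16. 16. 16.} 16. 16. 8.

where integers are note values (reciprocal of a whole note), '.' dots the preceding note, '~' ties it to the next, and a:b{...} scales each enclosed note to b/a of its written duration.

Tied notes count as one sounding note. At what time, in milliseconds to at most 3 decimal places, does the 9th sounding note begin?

1. 0.0ms @ 0 + 317.46ms (3/7)
2. 317.46ms @ 3/7 + 317.46ms (3/7)
3. 634.921ms @ 6/7 + 317.46ms (3/7)
4. 952.381ms @ 9/7 + 317.46ms (3/7)
5. 1269.841ms @ 12/7 + 317.46ms (3/7)
6. 1587.302ms @ 15/7 + 317.46ms (3/7)
7. 1904.762ms @ 18/7 + 317.46ms (3/7)
8. 2222.222ms @ 3 + 555.556ms (3/4)
9. 2777.778ms @ 15/4 + 555.556ms (3/4)
10. 3333.333ms @ 9/2 + 1111.111ms (3/2)

note 9 onset = 15/4b = 2777.778ms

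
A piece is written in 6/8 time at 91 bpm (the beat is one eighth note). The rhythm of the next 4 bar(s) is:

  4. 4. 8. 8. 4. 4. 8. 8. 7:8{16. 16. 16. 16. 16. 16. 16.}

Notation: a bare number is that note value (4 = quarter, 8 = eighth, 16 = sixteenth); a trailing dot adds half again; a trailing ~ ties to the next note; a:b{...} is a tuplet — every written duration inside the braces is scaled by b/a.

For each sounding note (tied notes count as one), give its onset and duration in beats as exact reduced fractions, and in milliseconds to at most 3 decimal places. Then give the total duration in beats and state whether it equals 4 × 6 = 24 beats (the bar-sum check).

1) 0.0ms=0b +1978.022ms=3b
2) 1978.022ms=3b +1978.022ms=3b
3) 3956.044ms=6b +989.011ms=3/2b
4) 4945.055ms=15/2b +989.011ms=3/2b
5) 5934.066ms=9b +1978.022ms=3b
6) 7912.088ms=12b +1978.022ms=3b
7) 9890.11ms=15b +989.011ms=3/2b
8) 10879.121ms=33/2b +989.011ms=3/2b
9) 11868.132ms=18b +565.149ms=6/7b
10) 12433.281ms=132/7b +565.149ms=6/7b
11) 12998.43ms=138/7b +565.149ms=6/7b
12) 13563.579ms=144/7b +565.149ms=6/7b
13) 14128.728ms=150/7b +565.149ms=6/7b
14) 14693.878ms=156/7b +565.149ms=6/7b
15) 15259.027ms=162/7b +565.149ms=6/7b
Σ=24b of 24 (91bpm 6/8) — PASS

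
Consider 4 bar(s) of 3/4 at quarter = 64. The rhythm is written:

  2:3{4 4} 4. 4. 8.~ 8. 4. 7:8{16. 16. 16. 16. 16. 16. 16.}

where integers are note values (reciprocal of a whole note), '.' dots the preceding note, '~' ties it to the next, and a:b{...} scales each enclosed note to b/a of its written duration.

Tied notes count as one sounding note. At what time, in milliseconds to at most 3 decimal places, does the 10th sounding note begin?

1. 0.0ms @ 0 + 1406.25ms (3/2)
2. 1406.25ms @ 3/2 + 1406.25ms (3/2)
3. 2812.5ms @ 3 + 1406.25ms (3/2)
4. 4218.75ms @ 9/2 + 1406.25ms (3/2)
5. 5625.0ms @ 6 + 1406.25ms (3/2)
6. 7031.25ms @ 15/2 + 1406.25ms (3/2)
7. 8437.5ms @ 9 + 401.786ms (3/7)
8. 8839.286ms @ 66/7 + 401.786ms (3/7)
9. 9241.071ms @ 69/7 + 401.786ms (3/7)
10. 9642.857ms @ 72/7 + 401.786ms (3/7)
11. 10044.643ms @ 75/7 + 401.786ms (3/7)
12. 10446.429ms @ 78/7 + 401.786ms (3/7)
13. 10848.214ms @ 81/7 + 401.786ms (3/7)

note 10 onset = 72/7b = 9642.857ms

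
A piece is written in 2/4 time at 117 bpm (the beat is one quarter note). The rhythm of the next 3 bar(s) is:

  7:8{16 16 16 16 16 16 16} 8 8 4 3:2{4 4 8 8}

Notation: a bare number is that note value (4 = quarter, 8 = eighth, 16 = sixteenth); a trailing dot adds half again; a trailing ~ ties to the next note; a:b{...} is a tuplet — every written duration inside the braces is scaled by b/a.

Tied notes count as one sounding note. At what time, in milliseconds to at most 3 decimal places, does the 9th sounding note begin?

1. 0.0ms @ 0 + 146.52ms (2/7)
2. 146.52ms @ 2/7 + 146.52ms (2/7)
3. 293.04ms @ 4/7 + 146.52ms (2/7)
4. 439.56ms @ 6/7 + 146.52ms (2/7)
5. 586.081ms @ 8/7 + 146.52ms (2/7)
6. 732.601ms @ 10/7 + 146.52ms (2/7)
7. 879.121ms @ 12/7 + 146.52ms (2/7)
8. 1025.641ms @ 2 + 256.41ms (1/2)
9. 1282.051ms @ 5/2 + 256.41ms (1/2)
10. 1538.462ms @ 3 + 512.821ms (1)
11. 2051.282ms @ 4 + 341.88ms (2/3)
12. 2393.162ms @ 14/3 + 341.88ms (2/3)
13. 2735.043ms @ 16/3 + 170.94ms (1/3)
14. 2905.983ms @ 17/3 + 170.94ms (1/3)

note 9 onset = 5/2b = 1282.051ms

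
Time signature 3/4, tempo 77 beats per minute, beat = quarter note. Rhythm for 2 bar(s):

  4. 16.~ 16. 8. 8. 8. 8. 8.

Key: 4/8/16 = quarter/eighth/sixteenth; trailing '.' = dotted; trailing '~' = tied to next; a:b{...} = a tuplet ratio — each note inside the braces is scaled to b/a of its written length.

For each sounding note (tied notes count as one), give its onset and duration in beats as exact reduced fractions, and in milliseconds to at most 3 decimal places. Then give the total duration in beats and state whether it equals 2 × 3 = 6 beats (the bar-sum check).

1) 0.0ms=0b +1168.831ms=3/2b
2) 1168.831ms=3/2b +584.416ms=3/4b
3) 1753.247ms=9/4b +584.416ms=3/4b
4) 2337.662ms=3b +584.416ms=3/4b
5) 2922.078ms=15/4b +584.416ms=3/4b
6) 3506.494ms=9/2b +584.416ms=3/4b
7) 4090.909ms=21/4b +584.416ms=3/4b
Σ=6b of 6 (77bpm 3/4) — PASS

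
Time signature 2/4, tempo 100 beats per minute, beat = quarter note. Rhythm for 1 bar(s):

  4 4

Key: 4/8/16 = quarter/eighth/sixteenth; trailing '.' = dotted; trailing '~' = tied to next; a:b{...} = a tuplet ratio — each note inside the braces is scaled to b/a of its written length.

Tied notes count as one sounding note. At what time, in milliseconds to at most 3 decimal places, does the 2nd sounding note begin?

1. 0.0ms @ 0 + 600.0ms (1)
2. 600.0ms @ 1 + 600.0ms (1)

note 2 onset = 1b = 600.0ms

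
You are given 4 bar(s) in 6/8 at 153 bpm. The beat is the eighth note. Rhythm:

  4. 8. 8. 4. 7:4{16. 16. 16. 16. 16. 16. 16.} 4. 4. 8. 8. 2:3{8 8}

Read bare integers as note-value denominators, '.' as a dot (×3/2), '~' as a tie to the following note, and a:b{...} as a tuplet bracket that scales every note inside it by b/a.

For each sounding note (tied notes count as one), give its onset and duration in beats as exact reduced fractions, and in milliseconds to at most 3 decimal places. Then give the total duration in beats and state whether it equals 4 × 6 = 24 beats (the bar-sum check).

1) 0.0ms=0b +1176.471ms=3b
2) 1176.471ms=3b +588.235ms=3/2b
3) 1764.706ms=9/2b +588.235ms=3/2b
4) 2352.941ms=6b +1176.471ms=3b
5) 3529.412ms=9b +168.067ms=3/7b
6) 3697.479ms=66/7b +168.067ms=3/7b
7) 3865.546ms=69/7b +168.067ms=3/7b
8) 4033.613ms=72/7b +168.067ms=3/7b
9) 4201.681ms=75/7b +168.067ms=3/7b
10) 4369.748ms=78/7b +168.067ms=3/7b
11) 4537.815ms=81/7b +168.067ms=3/7b
12) 4705.882ms=12b +1176.471ms=3b
13) 5882.353ms=15b +1176.471ms=3b
14) 7058.824ms=18b +588.235ms=3/2b
15) 7647.059ms=39/2b +588.235ms=3/2b
16) 8235.294ms=21b +588.235ms=3/2b
17) 8823.529ms=45/2b +588.235ms=3/2b
Σ=24b of 24 (153bpm 6/8) — PASS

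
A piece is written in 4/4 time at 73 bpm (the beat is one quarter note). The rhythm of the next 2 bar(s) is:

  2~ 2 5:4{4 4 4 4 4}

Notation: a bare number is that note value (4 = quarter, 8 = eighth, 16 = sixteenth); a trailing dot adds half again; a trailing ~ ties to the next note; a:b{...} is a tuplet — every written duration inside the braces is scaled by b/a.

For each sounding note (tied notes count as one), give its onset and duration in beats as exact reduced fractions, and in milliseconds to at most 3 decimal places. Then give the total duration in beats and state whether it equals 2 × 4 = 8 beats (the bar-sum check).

1) 0.0ms=0b +3287.671ms=4b
2) 3287.671ms=4b +657.534ms=4/5b
3) 3945.205ms=24/5b +657.534ms=4/5b
4) 4602.74ms=28/5b +657.534ms=4/5b
5) 5260.274ms=32/5b +657.534ms=4/5b
6) 5917.808ms=36/5b +657.534ms=4/5b
Σ=8b of 8 (73bpm 4/4) — PASS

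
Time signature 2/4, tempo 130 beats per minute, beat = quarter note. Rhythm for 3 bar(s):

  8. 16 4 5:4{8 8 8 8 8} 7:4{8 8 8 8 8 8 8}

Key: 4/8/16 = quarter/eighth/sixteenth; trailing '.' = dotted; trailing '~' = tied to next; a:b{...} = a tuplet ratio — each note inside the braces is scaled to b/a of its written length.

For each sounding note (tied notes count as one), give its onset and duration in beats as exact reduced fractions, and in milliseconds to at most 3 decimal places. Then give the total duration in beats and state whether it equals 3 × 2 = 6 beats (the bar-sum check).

1) 0.0ms=0b +346.154ms=3/4b
2) 346.154ms=3/4b +115.385ms=1/4b
3) 461.538ms=1b +461.538ms=1b
4) 923.077ms=2b +184.615ms=2/5b
5) 1107.692ms=12/5b +184.615ms=2/5b
6) 1292.308ms=14/5b +184.615ms=2/5b
7) 1476.923ms=16/5b +184.615ms=2/5b
8) 1661.538ms=18/5b +184.615ms=2/5b
9) 1846.154ms=4b +131.868ms=2/7b
10) 1978.022ms=30/7b +131.868ms=2/7b
11) 2109.89ms=32/7b +131.868ms=2/7b
12) 2241.758ms=34/7b +131.868ms=2/7b
13) 2373.626ms=36/7b +131.868ms=2/7b
14) 2505.495ms=38/7b +131.868ms=2/7b
15) 2637.363ms=40/7b +131.868ms=2/7b
Σ=6b of 6 (130bpm 2/4) — PASS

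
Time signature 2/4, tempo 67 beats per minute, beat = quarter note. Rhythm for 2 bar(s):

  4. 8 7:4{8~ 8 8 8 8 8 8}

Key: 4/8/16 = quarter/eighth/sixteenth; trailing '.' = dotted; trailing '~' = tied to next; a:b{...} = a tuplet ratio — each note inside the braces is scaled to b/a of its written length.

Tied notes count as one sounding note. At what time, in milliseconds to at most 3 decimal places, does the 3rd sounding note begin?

note 3 onset = 2b = 1791.045ms

1. 0.0ms @ 0 + 1343.284ms (3/2)
2. 1343.284ms @ 3/2 + 447.761ms (1/2)
3. 1791.045ms @ 2 + 511.727ms (4/7)
4. 2302.772ms @ 18/7 + 255.864ms (2/7)
5. 2558.635ms @ 20/7 + 255.864ms (2/7)
6. 2814.499ms @ 22/7 + 255.864ms (2/7)
7. 3070.362ms @ 24/7 + 255.864ms (2/7)
8. 3326.226ms @ 26/7 + 255.864ms (2/7)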